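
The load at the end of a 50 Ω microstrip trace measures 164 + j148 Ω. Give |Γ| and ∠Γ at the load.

Γ ≈ 0.718 ∠ 17.7°

Γ = (Z_L − Z_0)/(Z_L + Z_0) = (114 + j148)/(214 + j148)
|Γ| = 187/260 = 0.718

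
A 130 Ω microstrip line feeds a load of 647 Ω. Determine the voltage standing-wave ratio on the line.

VSWR ≈ 4.98

Γ = (647 − 130)/(647 + 130) = 0.665
VSWR = (1 + 0.665)/(1 − 0.665)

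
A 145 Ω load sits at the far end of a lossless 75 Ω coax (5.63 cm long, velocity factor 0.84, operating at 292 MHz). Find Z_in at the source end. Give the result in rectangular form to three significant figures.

Z_in ≈ 101 − j52.3 Ω

λ = v/f = 0.84·c / 292 MHz = 0.863 m
βl = 2π·l/λ = 2π × 0.0652 = 23.5°
tan(βl) = tan(23.5°) = 0.435
Z_in = Z_0·(Z_L + jZ_0·tanβl)/(Z_0 + jZ_L·tanβl)
     = 75·(145 + j32.6)/(75 + j63)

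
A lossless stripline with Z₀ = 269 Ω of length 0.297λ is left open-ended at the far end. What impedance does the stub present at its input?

Z_in ≈ +j81.8 Ω

βl = 2π × 0.297 = 107°
tan(βl) = -3.29
For an open-ended stub, Z_in = −jZ_0·cot(βl) = −jZ_0/tan(βl)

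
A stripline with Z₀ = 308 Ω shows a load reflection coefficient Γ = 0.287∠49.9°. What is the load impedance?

Z_L = Z_0·(1 + Γ)/(1 − Γ) = 308·(1.18 + j0.22)/(0.815 − j0.22)

Z_L ≈ 397 + j190 Ω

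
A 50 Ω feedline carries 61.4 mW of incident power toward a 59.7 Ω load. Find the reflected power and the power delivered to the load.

P_reflected ≈ 0.48 mW; P_delivered ≈ 60.9 mW

Γ = (59.7 − 50)/(59.7 + 50) = 0.0884
|Γ|² = 0.00782
P_refl = |Γ|²·P_inc = 0.48 mW, P_del = (1 − |Γ|²)·P_inc = 60.9 mW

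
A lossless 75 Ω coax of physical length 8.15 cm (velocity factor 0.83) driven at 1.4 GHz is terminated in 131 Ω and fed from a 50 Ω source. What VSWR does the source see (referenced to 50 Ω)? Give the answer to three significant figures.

λ = v/f = 0.83·c / 1.4 GHz = 0.178 m
βl = 2π·l/λ = 2π × 0.458 = 165°
tan(βl) = -0.269
Z_in = Z_0·(Z_L + jZ_0·tanβl)/(Z_0 + jZ_L·tanβl) = 115 + j33.9 Ω
Γ_s = (Z_in − Z_s)/(Z_in + Z_s) = (65.1 + j33.9)/(165 + j33.9), |Γ_s| = 0.435
VSWR = (1 + |Γ_s|)/(1 − |Γ_s|)

VSWR ≈ 2.54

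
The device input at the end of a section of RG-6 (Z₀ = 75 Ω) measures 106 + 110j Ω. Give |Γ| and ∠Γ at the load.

Γ ≈ 0.54 ∠ 43°

Γ = (Z_L − Z_0)/(Z_L + Z_0) = (31 + j110)/(181 + j110)
|Γ| = 114/212 = 0.54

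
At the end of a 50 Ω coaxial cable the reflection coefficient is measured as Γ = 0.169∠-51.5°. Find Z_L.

Z_L ≈ 59.4 − j16.2 Ω

Z_L = Z_0·(1 + Γ)/(1 − Γ) = 50·(1.11 − j0.132)/(0.895 + j0.132)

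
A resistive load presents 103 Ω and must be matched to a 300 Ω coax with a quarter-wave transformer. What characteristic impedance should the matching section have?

Z_qwt ≈ 176 Ω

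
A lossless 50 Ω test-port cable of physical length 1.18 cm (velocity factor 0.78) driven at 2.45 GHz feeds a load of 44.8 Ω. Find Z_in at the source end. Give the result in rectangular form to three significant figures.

Z_in ≈ 49.6 + j5.46 Ω

λ = v/f = 0.78·c / 2.45 GHz = 0.0955 m
βl = 2π·l/λ = 2π × 0.124 = 44.5°
tan(βl) = tan(44.5°) = 0.982
Z_in = Z_0·(Z_L + jZ_0·tanβl)/(Z_0 + jZ_L·tanβl)
     = 50·(44.8 + j49.1)/(50 + j44)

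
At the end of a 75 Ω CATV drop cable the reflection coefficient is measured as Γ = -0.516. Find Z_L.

Z_L = Z_0·(1 + Γ)/(1 − Γ) = 75·(0.484)/(1.52)

Z_L ≈ 23.9 Ω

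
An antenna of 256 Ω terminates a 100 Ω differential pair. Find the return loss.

RL ≈ 7.17 dB

Γ = (256 − 100)/(256 + 100) = 0.438
RL = −20·log₁₀|Γ| = −20·log₁₀(0.438)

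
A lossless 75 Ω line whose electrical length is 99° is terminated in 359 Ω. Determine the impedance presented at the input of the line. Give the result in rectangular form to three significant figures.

Z_in ≈ 16 + j11.3 Ω

tan(βl) = tan(99°) = -6.31
Z_in = Z_0·(Z_L + jZ_0·tanβl)/(Z_0 + jZ_L·tanβl)
     = 75·(359 − j474)/(75 − j2270)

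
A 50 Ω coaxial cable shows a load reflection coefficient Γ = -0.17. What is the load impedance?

Z_L = Z_0·(1 + Γ)/(1 − Γ) = 50·(0.83)/(1.17)

Z_L ≈ 35.5 Ω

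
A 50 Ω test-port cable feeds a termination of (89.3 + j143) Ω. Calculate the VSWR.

VSWR ≈ 6.78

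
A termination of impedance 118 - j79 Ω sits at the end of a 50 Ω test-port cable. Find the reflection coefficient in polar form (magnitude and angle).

Γ = (Z_L − Z_0)/(Z_L + Z_0) = (68 − j79)/(168 − j79)
|Γ| = 104/186 = 0.561

Γ ≈ 0.561 ∠ -24.1°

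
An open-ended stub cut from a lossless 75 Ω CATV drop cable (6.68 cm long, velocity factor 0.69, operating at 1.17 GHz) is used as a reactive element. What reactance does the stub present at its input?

λ = v/f = 0.69·c / 1.17 GHz = 0.177 m
βl = 2π·l/λ = 2π × 0.378 = 136°
tan(βl) = -0.968
For an open-ended stub, Z_in = −jZ_0·cot(βl) = −jZ_0/tan(βl)

X_in ≈ 77.5 Ω (inductive)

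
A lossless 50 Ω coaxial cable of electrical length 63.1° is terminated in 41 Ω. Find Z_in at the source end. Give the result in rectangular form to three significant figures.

tan(βl) = tan(63.1°) = 1.97
Z_in = Z_0·(Z_L + jZ_0·tanβl)/(Z_0 + jZ_L·tanβl)
     = 50·(41 + j98.6)/(50 + j80.8)

Z_in ≈ 55.4 + j8.94 Ω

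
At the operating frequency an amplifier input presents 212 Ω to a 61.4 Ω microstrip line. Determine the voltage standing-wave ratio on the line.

VSWR ≈ 3.45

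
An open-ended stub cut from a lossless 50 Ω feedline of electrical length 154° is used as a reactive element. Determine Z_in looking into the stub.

tan(βl) = -0.488
For an open-ended stub, Z_in = −jZ_0·cot(βl) = −jZ_0/tan(βl)

Z_in ≈ +j103 Ω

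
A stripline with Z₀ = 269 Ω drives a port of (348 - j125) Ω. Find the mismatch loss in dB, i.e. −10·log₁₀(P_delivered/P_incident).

mismatch loss ≈ 0.246 dB

Γ = (79 − j125)/(617 − j125), |Γ| = 0.235
|Γ|² = 0.0552, so P_del/P_inc = 1 − |Γ|² = 0.945
ML = −10·log₁₀(1 − |Γ|²)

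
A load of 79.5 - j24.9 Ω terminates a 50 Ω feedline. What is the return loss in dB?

Γ = (29.5 − j24.9)/(129.5 − j24.9), |Γ| = 0.293
RL = −20·log₁₀|Γ| = −20·log₁₀(0.293)

RL ≈ 10.7 dB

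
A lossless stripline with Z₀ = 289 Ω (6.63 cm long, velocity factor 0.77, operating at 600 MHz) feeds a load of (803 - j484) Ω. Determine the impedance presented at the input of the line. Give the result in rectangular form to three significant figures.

Z_in ≈ 81.8 − j88.7 Ω

λ = v/f = 0.77·c / 600 MHz = 0.385 m
βl = 2π·l/λ = 2π × 0.172 = 62°
tan(βl) = tan(62°) = 1.88
Z_in = Z_0·(Z_L + jZ_0·tanβl)/(Z_0 + jZ_L·tanβl)
     = 289·(803 + j59.4)/(1200 + j1510)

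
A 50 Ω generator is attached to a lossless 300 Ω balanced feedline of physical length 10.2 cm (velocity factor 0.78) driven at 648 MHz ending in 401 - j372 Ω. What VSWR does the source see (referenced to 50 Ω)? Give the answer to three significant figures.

λ = v/f = 0.78·c / 648 MHz = 0.361 m
βl = 2π·l/λ = 2π × 0.282 = 102°
tan(βl) = -4.83
Z_in = Z_0·(Z_L + jZ_0·tanβl)/(Z_0 + jZ_L·tanβl) = 147 + j175 Ω
Γ_s = (Z_in − Z_s)/(Z_in + Z_s) = (96.5 + j175)/(197 + j175), |Γ_s| = 0.76
VSWR = (1 + |Γ_s|)/(1 − |Γ_s|)

VSWR ≈ 7.33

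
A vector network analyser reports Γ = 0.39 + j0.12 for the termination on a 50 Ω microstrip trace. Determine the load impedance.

Z_L = Z_0·(1 + Γ)/(1 − Γ) = 50·(1.39 + j0.12)/(0.61 − j0.12)

Z_L ≈ 108 + j31 Ω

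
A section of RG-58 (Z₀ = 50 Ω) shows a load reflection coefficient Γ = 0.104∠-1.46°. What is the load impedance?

Z_L ≈ 61.6 − j0.33 Ω

Z_L = Z_0·(1 + Γ)/(1 − Γ) = 50·(1.1 − j0.00265)/(0.896 + j0.00265)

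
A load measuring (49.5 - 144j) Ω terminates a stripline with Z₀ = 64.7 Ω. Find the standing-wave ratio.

Γ = (Z_L − Z_0)/(Z_L + Z_0) = (-15.2 − j144)/(114.2 − j144)
|Γ| = 145/184 = 0.788
VSWR = (1 + |Γ|)/(1 − |Γ|) = 1.79/0.212

VSWR ≈ 8.43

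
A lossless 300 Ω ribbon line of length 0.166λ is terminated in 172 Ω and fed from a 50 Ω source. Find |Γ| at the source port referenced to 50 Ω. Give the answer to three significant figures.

|Γ| ≈ 0.794

βl = 2π × 0.166 = 59.8°
tan(βl) = 1.72
Z_in = Z_0·(Z_L + jZ_0·tanβl)/(Z_0 + jZ_L·tanβl) = 345 + j176 Ω
Γ_s = (Z_in − Z_s)/(Z_in + Z_s) = (295 + j176)/(395 + j176), |Γ_s| = 0.794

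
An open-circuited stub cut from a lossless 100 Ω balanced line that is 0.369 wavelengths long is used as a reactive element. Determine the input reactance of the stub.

X_in ≈ 92.7 Ω (inductive)

βl = 2π × 0.369 = 133°
tan(βl) = -1.08
For an open-circuited stub, Z_in = −jZ_0·cot(βl) = −jZ_0/tan(βl)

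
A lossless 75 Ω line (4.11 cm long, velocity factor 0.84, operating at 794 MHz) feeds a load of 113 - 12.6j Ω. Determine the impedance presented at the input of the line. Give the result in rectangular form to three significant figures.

Z_in ≈ 61 − j25.8 Ω

λ = v/f = 0.84·c / 794 MHz = 0.317 m
βl = 2π·l/λ = 2π × 0.129 = 46.6°
tan(βl) = tan(46.6°) = 1.06
Z_in = Z_0·(Z_L + jZ_0·tanβl)/(Z_0 + jZ_L·tanβl)
     = 75·(113 + j66.8)/(88.3 + j120)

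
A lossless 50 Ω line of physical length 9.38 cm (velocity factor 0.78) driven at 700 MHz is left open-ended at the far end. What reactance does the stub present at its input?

λ = v/f = 0.78·c / 700 MHz = 0.334 m
βl = 2π·l/λ = 2π × 0.281 = 101°
tan(βl) = -5.14
For an open-ended stub, Z_in = −jZ_0·cot(βl) = −jZ_0/tan(βl)

X_in ≈ 9.73 Ω (inductive)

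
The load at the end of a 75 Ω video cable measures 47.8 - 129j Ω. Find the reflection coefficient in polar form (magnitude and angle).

Γ = (Z_L − Z_0)/(Z_L + Z_0) = (-27.2 − j129)/(122.8 − j129)
|Γ| = 132/178 = 0.74

Γ ≈ 0.74 ∠ -55.5°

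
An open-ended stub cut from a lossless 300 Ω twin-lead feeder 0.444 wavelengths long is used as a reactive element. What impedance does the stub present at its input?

Z_in ≈ +j817 Ω

βl = 2π × 0.444 = 160°
tan(βl) = -0.367
For an open-ended stub, Z_in = −jZ_0·cot(βl) = −jZ_0/tan(βl)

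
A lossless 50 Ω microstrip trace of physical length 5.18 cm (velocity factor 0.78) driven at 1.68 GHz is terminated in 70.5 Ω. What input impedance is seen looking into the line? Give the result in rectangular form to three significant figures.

λ = v/f = 0.78·c / 1.68 GHz = 0.139 m
βl = 2π·l/λ = 2π × 0.372 = 134°
tan(βl) = tan(134°) = -1.04
Z_in = Z_0·(Z_L + jZ_0·tanβl)/(Z_0 + jZ_L·tanβl)
     = 50·(70.5 − j52)/(50 − j73.3)

Z_in ≈ 46.6 + j16.3 Ω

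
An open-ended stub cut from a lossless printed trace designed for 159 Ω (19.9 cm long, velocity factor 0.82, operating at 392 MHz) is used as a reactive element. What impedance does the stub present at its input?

λ = v/f = 0.82·c / 392 MHz = 0.628 m
βl = 2π·l/λ = 2π × 0.317 = 114°
tan(βl) = -2.23
For an open-ended stub, Z_in = −jZ_0·cot(βl) = −jZ_0/tan(βl)

Z_in ≈ +j71.3 Ω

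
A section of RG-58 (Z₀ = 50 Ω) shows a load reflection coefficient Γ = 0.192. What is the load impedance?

Z_L ≈ 73.8 Ω

Z_L = Z_0·(1 + Γ)/(1 − Γ) = 50·(1.19)/(0.808)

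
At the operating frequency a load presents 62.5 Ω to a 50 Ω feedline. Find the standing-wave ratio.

VSWR ≈ 1.25

Γ = (62.5 − 50)/(62.5 + 50) = 0.111
VSWR = (1 + 0.111)/(1 − 0.111)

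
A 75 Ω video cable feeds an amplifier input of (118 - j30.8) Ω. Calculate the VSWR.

Γ = (Z_L − Z_0)/(Z_L + Z_0) = (43 − j30.8)/(193 − j30.8)
|Γ| = 52.9/195 = 0.271
VSWR = (1 + |Γ|)/(1 − |Γ|) = 1.27/0.729

VSWR ≈ 1.74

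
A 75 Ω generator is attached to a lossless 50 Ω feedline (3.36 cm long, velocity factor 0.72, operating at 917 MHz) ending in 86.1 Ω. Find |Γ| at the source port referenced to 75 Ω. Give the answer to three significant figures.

|Γ| ≈ 0.361

λ = v/f = 0.72·c / 917 MHz = 0.236 m
βl = 2π·l/λ = 2π × 0.143 = 51.4°
tan(βl) = 1.25
Z_in = Z_0·(Z_L + jZ_0·tanβl)/(Z_0 + jZ_L·tanβl) = 39.2 − j21.8 Ω
Γ_s = (Z_in − Z_s)/(Z_in + Z_s) = (-35.8 − j21.8)/(114 − j21.8), |Γ_s| = 0.361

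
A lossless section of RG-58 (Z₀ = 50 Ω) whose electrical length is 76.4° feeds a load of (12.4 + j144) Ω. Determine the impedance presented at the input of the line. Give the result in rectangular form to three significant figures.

tan(βl) = tan(76.4°) = 4.13
Z_in = Z_0·(Z_L + jZ_0·tanβl)/(Z_0 + jZ_L·tanβl)
     = 50·(12.4 + j351)/(-545 + j51.3)

Z_in ≈ 1.87 − j32 Ω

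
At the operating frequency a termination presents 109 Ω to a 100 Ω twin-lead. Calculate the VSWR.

VSWR ≈ 1.09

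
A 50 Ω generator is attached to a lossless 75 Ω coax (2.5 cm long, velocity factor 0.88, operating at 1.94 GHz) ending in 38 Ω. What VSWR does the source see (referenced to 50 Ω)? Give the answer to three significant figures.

λ = v/f = 0.88·c / 1.94 GHz = 0.136 m
βl = 2π·l/λ = 2π × 0.184 = 66.1°
tan(βl) = 2.26
Z_in = Z_0·(Z_L + jZ_0·tanβl)/(Z_0 + jZ_L·tanβl) = 100 + j54.5 Ω
Γ_s = (Z_in − Z_s)/(Z_in + Z_s) = (50.4 + j54.5)/(150 + j54.5), |Γ_s| = 0.464
VSWR = (1 + |Γ_s|)/(1 − |Γ_s|)

VSWR ≈ 2.73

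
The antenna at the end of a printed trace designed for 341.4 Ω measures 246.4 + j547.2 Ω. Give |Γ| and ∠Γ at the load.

Γ = (Z_L − Z_0)/(Z_L + Z_0) = (-95 + j547.2)/(587.8 + j547.2)
|Γ| = 555/803 = 0.692

Γ ≈ 0.692 ∠ 56.9°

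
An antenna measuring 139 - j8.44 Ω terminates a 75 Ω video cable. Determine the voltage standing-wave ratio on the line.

VSWR ≈ 1.86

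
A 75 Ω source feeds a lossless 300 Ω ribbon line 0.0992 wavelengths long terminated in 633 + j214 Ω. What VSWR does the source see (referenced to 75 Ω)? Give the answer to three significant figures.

VSWR ≈ 8.2

βl = 2π × 0.0992 = 35.7°
tan(βl) = 0.719
Z_in = Z_0·(Z_L + jZ_0·tanβl)/(Z_0 + jZ_L·tanβl) = 378 − j296 Ω
Γ_s = (Z_in − Z_s)/(Z_in + Z_s) = (303 − j296)/(453 − j296), |Γ_s| = 0.783
VSWR = (1 + |Γ_s|)/(1 − |Γ_s|)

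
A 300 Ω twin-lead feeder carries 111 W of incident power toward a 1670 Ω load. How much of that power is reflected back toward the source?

Γ = (1670 − 300)/(1670 + 300) = 0.695
|Γ|² = 0.484
P_refl = |Γ|²·P_inc = 53.7 W, P_del = (1 − |Γ|²)·P_inc = 57.3 W

P_reflected ≈ 53.7 W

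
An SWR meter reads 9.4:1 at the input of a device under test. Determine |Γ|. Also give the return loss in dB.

|Γ| = (S − 1)/(S + 1) = (9.4 − 1)/(9.4 + 1) = 8.4/10.4
RL = −20·log₁₀|Γ| = −20·log₁₀(0.808)

|Γ| ≈ 0.808; return loss ≈ 1.86 dB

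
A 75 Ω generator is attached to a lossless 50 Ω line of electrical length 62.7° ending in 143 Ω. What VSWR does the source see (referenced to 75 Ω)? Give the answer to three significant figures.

tan(βl) = 1.94
Z_in = Z_0·(Z_L + jZ_0·tanβl)/(Z_0 + jZ_L·tanβl) = 21.4 − j21.9 Ω
Γ_s = (Z_in − Z_s)/(Z_in + Z_s) = (-53.6 − j21.9)/(96.4 − j21.9), |Γ_s| = 0.585
VSWR = (1 + |Γ_s|)/(1 − |Γ_s|)

VSWR ≈ 3.82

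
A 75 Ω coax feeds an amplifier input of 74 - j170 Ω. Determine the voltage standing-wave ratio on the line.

VSWR ≈ 7.07

Γ = (Z_L − Z_0)/(Z_L + Z_0) = (-1 − j170)/(149 − j170)
|Γ| = 170/226 = 0.752
VSWR = (1 + |Γ|)/(1 − |Γ|) = 1.75/0.248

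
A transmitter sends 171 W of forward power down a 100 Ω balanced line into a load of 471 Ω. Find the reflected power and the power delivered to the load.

P_reflected ≈ 72.2 W; P_delivered ≈ 98.8 W

Γ = (471 − 100)/(471 + 100) = 0.65
|Γ|² = 0.422
P_refl = |Γ|²·P_inc = 72.2 W, P_del = (1 − |Γ|²)·P_inc = 98.8 W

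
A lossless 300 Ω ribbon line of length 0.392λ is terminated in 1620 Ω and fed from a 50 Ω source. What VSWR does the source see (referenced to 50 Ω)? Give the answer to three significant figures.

VSWR ≈ 20.4

βl = 2π × 0.392 = 141°
tan(βl) = -0.806
Z_in = Z_0·(Z_L + jZ_0·tanβl)/(Z_0 + jZ_L·tanβl) = 134 + j341 Ω
Γ_s = (Z_in − Z_s)/(Z_in + Z_s) = (83.9 + j341)/(184 + j341), |Γ_s| = 0.907
VSWR = (1 + |Γ_s|)/(1 − |Γ_s|)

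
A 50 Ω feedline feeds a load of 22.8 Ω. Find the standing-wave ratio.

Γ = (22.8 − 50)/(22.8 + 50) = -0.374
VSWR = (1 + 0.374)/(1 − 0.374)

VSWR ≈ 2.19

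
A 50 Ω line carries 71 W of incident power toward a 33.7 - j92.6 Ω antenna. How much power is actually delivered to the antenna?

P_delivered ≈ 30.7 W

|Γ| = |(-16.3 − j92.6)/(83.7 − j92.6)| = 0.753
|Γ|² = 0.567
P_refl = |Γ|²·P_inc = 40.3 W, P_del = (1 − |Γ|²)·P_inc = 30.7 W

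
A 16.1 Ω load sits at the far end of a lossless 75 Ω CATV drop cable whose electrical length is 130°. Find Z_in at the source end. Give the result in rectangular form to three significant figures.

tan(βl) = tan(130°) = -1.19
Z_in = Z_0·(Z_L + jZ_0·tanβl)/(Z_0 + jZ_L·tanβl)
     = 75·(16.1 − j89.4)/(75 − j19.2)

Z_in ≈ 36.6 − j80 Ω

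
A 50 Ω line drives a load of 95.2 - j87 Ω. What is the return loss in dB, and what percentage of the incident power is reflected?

Γ = (45.2 − j87)/(145.2 − j87), |Γ| = 0.579
RL = −20·log₁₀(0.579) = 4.74 dB
P_refl/P_inc = |Γ|² = 0.335

RL ≈ 4.74 dB; 33.5% of incident power reflected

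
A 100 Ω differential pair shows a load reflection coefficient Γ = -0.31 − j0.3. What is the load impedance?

Z_L ≈ 45.1 − j33.2 Ω

Z_L = Z_0·(1 + Γ)/(1 − Γ) = 100·(0.69 − j0.3)/(1.31 + j0.3)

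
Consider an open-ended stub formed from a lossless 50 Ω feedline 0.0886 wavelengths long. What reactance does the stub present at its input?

X_in ≈ -80.3 Ω (capacitive)

βl = 2π × 0.0886 = 31.9°
tan(βl) = 0.622
For an open-ended stub, Z_in = −jZ_0·cot(βl) = −jZ_0/tan(βl)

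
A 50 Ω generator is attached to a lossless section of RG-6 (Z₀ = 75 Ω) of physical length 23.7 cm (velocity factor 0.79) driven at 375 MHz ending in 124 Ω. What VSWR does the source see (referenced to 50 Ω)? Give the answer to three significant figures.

λ = v/f = 0.79·c / 375 MHz = 0.632 m
βl = 2π·l/λ = 2π × 0.375 = 135°
tan(βl) = -1
Z_in = Z_0·(Z_L + jZ_0·tanβl)/(Z_0 + jZ_L·tanβl) = 66.4 + j34.8 Ω
Γ_s = (Z_in − Z_s)/(Z_in + Z_s) = (16.4 + j34.8)/(116 + j34.8), |Γ_s| = 0.317
VSWR = (1 + |Γ_s|)/(1 − |Γ_s|)

VSWR ≈ 1.93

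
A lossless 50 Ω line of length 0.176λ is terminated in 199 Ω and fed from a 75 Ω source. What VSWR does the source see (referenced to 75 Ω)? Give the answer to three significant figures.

VSWR ≈ 5.32

βl = 2π × 0.176 = 63.4°
tan(βl) = 1.99
Z_in = Z_0·(Z_L + jZ_0·tanβl)/(Z_0 + jZ_L·tanβl) = 15.5 − j23.1 Ω
Γ_s = (Z_in − Z_s)/(Z_in + Z_s) = (-59.5 − j23.1)/(90.5 − j23.1), |Γ_s| = 0.684
VSWR = (1 + |Γ_s|)/(1 − |Γ_s|)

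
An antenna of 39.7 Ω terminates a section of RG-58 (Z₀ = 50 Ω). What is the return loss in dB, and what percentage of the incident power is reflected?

Γ = (39.7 − 50)/(39.7 + 50) = -0.115
RL = −20·log₁₀(0.115) = 18.8 dB
P_refl/P_inc = |Γ|² = 0.0132

RL ≈ 18.8 dB; 1.32% of incident power reflected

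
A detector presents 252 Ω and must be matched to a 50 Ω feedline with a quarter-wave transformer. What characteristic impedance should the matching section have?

Z_qwt = √(Z_0·R_L) = √(50 × 252) = √12600

Z_qwt ≈ 112 Ω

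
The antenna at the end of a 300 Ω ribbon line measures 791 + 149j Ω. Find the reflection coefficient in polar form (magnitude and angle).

Γ = (Z_L − Z_0)/(Z_L + Z_0) = (491 + j149)/(1091 + j149)
|Γ| = 513/1100 = 0.466

Γ ≈ 0.466 ∠ 9.1°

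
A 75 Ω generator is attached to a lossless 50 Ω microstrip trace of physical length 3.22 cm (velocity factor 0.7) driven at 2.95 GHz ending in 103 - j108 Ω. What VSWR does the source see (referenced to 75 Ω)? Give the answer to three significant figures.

λ = v/f = 0.7·c / 2.95 GHz = 0.0712 m
βl = 2π·l/λ = 2π × 0.452 = 163°
tan(βl) = -0.309
Z_in = Z_0·(Z_L + jZ_0·tanβl)/(Z_0 + jZ_L·tanβl) = 219 + j47.4 Ω
Γ_s = (Z_in − Z_s)/(Z_in + Z_s) = (144 + j47.4)/(294 + j47.4), |Γ_s| = 0.509
VSWR = (1 + |Γ_s|)/(1 − |Γ_s|)

VSWR ≈ 3.07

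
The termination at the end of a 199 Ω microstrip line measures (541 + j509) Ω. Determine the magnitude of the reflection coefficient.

Γ = (Z_L − Z_0)/(Z_L + Z_0) = (342 + j509)/(740 + j509)
|Γ| = 613/898

|Γ| ≈ 0.683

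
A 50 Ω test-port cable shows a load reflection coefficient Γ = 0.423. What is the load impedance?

Z_L ≈ 123 Ω

Z_L = Z_0·(1 + Γ)/(1 − Γ) = 50·(1.42)/(0.577)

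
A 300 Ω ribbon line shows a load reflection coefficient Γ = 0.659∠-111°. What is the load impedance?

Z_L = Z_0·(1 + Γ)/(1 − Γ) = 300·(0.764 − j0.615)/(1.24 + j0.615)

Z_L ≈ 89 − j194 Ω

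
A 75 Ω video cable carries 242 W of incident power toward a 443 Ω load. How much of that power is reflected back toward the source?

P_reflected ≈ 122 W

Γ = (443 − 75)/(443 + 75) = 0.71
|Γ|² = 0.505
P_refl = |Γ|²·P_inc = 122 W, P_del = (1 − |Γ|²)·P_inc = 120 W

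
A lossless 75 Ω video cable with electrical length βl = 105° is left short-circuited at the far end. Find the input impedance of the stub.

Z_in ≈ −j280 Ω

tan(βl) = -3.73
For a short-circuited stub, Z_in = jZ_0·tan(βl)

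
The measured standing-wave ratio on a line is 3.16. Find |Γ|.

|Γ| ≈ 0.519

|Γ| = (S − 1)/(S + 1) = (3.16 − 1)/(3.16 + 1) = 2.16/4.16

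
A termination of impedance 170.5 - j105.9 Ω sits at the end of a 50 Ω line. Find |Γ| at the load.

Γ = (Z_L − Z_0)/(Z_L + Z_0) = (120.5 − j105.9)/(220.5 − j105.9)
|Γ| = 160/245

|Γ| ≈ 0.656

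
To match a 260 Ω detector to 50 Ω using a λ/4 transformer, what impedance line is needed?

Z_qwt = √(Z_0·R_L) = √(50 × 260) = √13000

Z_qwt ≈ 114 Ω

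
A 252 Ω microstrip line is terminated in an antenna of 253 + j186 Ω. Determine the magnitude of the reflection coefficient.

|Γ| ≈ 0.346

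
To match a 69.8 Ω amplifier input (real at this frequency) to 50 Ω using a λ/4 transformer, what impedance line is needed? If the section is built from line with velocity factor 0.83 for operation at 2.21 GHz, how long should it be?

Z_qwt ≈ 59.1 Ω; length ≈ 2.82 cm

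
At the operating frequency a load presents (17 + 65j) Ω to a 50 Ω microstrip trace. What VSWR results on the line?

VSWR ≈ 8.13

Γ = (Z_L − Z_0)/(Z_L + Z_0) = (-33 + j65)/(67 + j65)
|Γ| = 72.9/93.3 = 0.781
VSWR = (1 + |Γ|)/(1 − |Γ|) = 1.78/0.219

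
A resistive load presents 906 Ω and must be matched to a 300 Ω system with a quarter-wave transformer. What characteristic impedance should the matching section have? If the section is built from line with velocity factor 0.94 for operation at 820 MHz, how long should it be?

Z_qwt ≈ 521 Ω; length ≈ 8.6 cm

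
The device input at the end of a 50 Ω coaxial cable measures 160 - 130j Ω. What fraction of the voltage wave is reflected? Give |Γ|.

Γ = (Z_L − Z_0)/(Z_L + Z_0) = (110 − j130)/(210 − j130)
|Γ| = 170/247

|Γ| ≈ 0.689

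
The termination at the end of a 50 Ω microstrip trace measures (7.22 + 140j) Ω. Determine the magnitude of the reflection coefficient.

Γ = (Z_L − Z_0)/(Z_L + Z_0) = (-42.78 + j140)/(57.22 + j140)
|Γ| = 146/151

|Γ| ≈ 0.968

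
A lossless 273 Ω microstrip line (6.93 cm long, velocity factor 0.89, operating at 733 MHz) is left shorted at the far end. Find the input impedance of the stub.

Z_in ≈ +j693 Ω

λ = v/f = 0.89·c / 733 MHz = 0.364 m
βl = 2π·l/λ = 2π × 0.19 = 68.5°
tan(βl) = 2.54
For a shorted stub, Z_in = jZ_0·tan(βl)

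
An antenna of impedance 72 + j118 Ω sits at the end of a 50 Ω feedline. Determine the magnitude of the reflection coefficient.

Γ = (Z_L − Z_0)/(Z_L + Z_0) = (22 + j118)/(122 + j118)
|Γ| = 120/170

|Γ| ≈ 0.707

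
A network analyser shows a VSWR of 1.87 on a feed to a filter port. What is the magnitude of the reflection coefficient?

|Γ| ≈ 0.303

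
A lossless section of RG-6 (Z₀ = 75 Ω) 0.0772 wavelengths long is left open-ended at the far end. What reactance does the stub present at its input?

X_in ≈ -142 Ω (capacitive)

βl = 2π × 0.0772 = 27.8°
tan(βl) = 0.527
For an open-ended stub, Z_in = −jZ_0·cot(βl) = −jZ_0/tan(βl)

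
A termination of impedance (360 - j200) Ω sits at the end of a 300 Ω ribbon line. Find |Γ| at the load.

|Γ| ≈ 0.303

Γ = (Z_L − Z_0)/(Z_L + Z_0) = (60 − j200)/(660 − j200)
|Γ| = 209/690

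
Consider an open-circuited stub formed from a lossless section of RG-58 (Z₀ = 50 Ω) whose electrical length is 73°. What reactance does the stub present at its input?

tan(βl) = 3.27
For an open-circuited stub, Z_in = −jZ_0·cot(βl) = −jZ_0/tan(βl)

X_in ≈ -15.3 Ω (capacitive)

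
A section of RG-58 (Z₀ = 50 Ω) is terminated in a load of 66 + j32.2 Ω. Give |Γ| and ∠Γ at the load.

Γ = (Z_L − Z_0)/(Z_L + Z_0) = (16 + j32.2)/(116 + j32.2)
|Γ| = 36/120 = 0.299

Γ ≈ 0.299 ∠ 48.1°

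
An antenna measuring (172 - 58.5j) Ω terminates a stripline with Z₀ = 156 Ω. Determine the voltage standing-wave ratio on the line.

Γ = (Z_L − Z_0)/(Z_L + Z_0) = (16 − j58.5)/(328 − j58.5)
|Γ| = 60.6/333 = 0.182
VSWR = (1 + |Γ|)/(1 − |Γ|) = 1.18/0.818

VSWR ≈ 1.45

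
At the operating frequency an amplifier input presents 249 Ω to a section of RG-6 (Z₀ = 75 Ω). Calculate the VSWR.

VSWR ≈ 3.32

Γ = (249 − 75)/(249 + 75) = 0.537
VSWR = (1 + 0.537)/(1 − 0.537)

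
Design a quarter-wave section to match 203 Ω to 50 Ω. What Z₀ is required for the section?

Z_qwt ≈ 101 Ω

Z_qwt = √(Z_0·R_L) = √(50 × 203) = √10150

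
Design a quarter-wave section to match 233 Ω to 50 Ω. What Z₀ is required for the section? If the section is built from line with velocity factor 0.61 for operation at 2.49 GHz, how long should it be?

Z_qwt = √(Z_0·R_L) = √(50 × 233) = √11650
λ = 0.61·c/f = 0.0735 m, so l = λ/4 = 0.0184 m

Z_qwt ≈ 108 Ω; length ≈ 1.84 cm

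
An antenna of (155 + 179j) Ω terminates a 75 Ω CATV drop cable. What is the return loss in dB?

RL ≈ 3.44 dB

Γ = (80 + j179)/(230 + j179), |Γ| = 0.673
RL = −20·log₁₀|Γ| = −20·log₁₀(0.673)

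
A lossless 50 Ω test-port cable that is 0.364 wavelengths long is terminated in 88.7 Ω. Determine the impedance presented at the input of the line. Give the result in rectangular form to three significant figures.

βl = 2π × 0.364 = 131°
tan(βl) = tan(131°) = -1.15
Z_in = Z_0·(Z_L + jZ_0·tanβl)/(Z_0 + jZ_L·tanβl)
     = 50·(88.7 − j57.4)/(50 − j102)

Z_in ≈ 39.9 + j23.9 Ω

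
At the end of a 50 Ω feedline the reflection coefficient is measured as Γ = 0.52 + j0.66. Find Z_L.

Z_L ≈ 22.1 + j99.1 Ω

Z_L = Z_0·(1 + Γ)/(1 − Γ) = 50·(1.52 + j0.66)/(0.48 − j0.66)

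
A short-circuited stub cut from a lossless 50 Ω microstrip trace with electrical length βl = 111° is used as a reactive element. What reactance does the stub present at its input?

X_in ≈ -130 Ω (capacitive)

tan(βl) = -2.61
For a short-circuited stub, Z_in = jZ_0·tan(βl)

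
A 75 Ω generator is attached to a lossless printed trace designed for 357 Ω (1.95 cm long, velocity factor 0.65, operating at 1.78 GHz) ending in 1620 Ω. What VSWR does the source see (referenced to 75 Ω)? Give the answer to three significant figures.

λ = v/f = 0.65·c / 1.78 GHz = 0.11 m
βl = 2π·l/λ = 2π × 0.178 = 64.1°
tan(βl) = 2.06
Z_in = Z_0·(Z_L + jZ_0·tanβl)/(Z_0 + jZ_L·tanβl) = 96.2 − j163 Ω
Γ_s = (Z_in − Z_s)/(Z_in + Z_s) = (21.2 − j163)/(171 − j163), |Γ_s| = 0.696
VSWR = (1 + |Γ_s|)/(1 − |Γ_s|)

VSWR ≈ 5.58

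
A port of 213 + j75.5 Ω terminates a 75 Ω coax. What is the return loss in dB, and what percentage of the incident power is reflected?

Γ = (138 + j75.5)/(288 + j75.5), |Γ| = 0.528
RL = −20·log₁₀(0.528) = 5.54 dB
P_refl/P_inc = |Γ|² = 0.279

RL ≈ 5.54 dB; 27.9% of incident power reflected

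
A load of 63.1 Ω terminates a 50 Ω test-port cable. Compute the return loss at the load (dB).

Γ = (63.1 − 50)/(63.1 + 50) = 0.116
RL = −20·log₁₀|Γ| = −20·log₁₀(0.116)

RL ≈ 18.7 dB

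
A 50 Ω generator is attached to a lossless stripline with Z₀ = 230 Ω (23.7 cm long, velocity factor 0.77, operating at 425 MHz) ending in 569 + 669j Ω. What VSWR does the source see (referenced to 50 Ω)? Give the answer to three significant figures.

λ = v/f = 0.77·c / 425 MHz = 0.544 m
βl = 2π·l/λ = 2π × 0.436 = 157°
tan(βl) = -0.425
Z_in = Z_0·(Z_L + jZ_0·tanβl)/(Z_0 + jZ_L·tanβl) = 110 + j307 Ω
Γ_s = (Z_in − Z_s)/(Z_in + Z_s) = (60 + j307)/(160 + j307), |Γ_s| = 0.904
VSWR = (1 + |Γ_s|)/(1 − |Γ_s|)

VSWR ≈ 19.8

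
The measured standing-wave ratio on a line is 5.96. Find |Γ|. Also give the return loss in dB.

|Γ| = (S − 1)/(S + 1) = (5.96 − 1)/(5.96 + 1) = 4.96/6.96
RL = −20·log₁₀|Γ| = −20·log₁₀(0.713)

|Γ| ≈ 0.713; return loss ≈ 2.94 dB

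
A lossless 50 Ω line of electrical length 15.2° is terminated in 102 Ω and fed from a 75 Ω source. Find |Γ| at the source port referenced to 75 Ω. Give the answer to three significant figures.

|Γ| ≈ 0.21

tan(βl) = 0.272
Z_in = Z_0·(Z_L + jZ_0·tanβl)/(Z_0 + jZ_L·tanβl) = 83.8 − j32.9 Ω
Γ_s = (Z_in − Z_s)/(Z_in + Z_s) = (8.79 − j32.9)/(159 − j32.9), |Γ_s| = 0.21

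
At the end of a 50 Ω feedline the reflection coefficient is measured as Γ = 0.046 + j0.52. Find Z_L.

Z_L = Z_0·(1 + Γ)/(1 − Γ) = 50·(1.05 + j0.52)/(0.954 − j0.52)

Z_L ≈ 30.8 + j44 Ω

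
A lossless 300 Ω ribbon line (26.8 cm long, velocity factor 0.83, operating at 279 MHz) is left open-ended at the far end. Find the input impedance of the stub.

Z_in ≈ +j98.1 Ω

λ = v/f = 0.83·c / 279 MHz = 0.892 m
βl = 2π·l/λ = 2π × 0.3 = 108°
tan(βl) = -3.06
For an open-ended stub, Z_in = −jZ_0·cot(βl) = −jZ_0/tan(βl)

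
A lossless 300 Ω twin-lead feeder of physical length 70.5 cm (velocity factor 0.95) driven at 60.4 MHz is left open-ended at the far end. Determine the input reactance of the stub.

λ = v/f = 0.95·c / 60.4 MHz = 4.72 m
βl = 2π·l/λ = 2π × 0.149 = 53.8°
tan(βl) = 1.37
For an open-ended stub, Z_in = −jZ_0·cot(βl) = −jZ_0/tan(βl)

X_in ≈ -220 Ω (capacitive)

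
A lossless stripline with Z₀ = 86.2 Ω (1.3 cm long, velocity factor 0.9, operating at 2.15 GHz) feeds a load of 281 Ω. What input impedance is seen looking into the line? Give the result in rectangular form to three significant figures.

Z_in ≈ 62 − j88.3 Ω

λ = v/f = 0.9·c / 2.15 GHz = 0.126 m
βl = 2π·l/λ = 2π × 0.104 = 37.3°
tan(βl) = tan(37.3°) = 0.761
Z_in = Z_0·(Z_L + jZ_0·tanβl)/(Z_0 + jZ_L·tanβl)
     = 86.2·(281 + j65.6)/(86.2 + j214)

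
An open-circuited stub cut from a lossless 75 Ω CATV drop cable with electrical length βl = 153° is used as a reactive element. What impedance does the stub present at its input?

Z_in ≈ +j147 Ω

tan(βl) = -0.51
For an open-circuited stub, Z_in = −jZ_0·cot(βl) = −jZ_0/tan(βl)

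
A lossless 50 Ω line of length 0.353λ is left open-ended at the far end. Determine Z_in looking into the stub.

Z_in ≈ +j37.8 Ω

βl = 2π × 0.353 = 127°
tan(βl) = -1.32
For an open-ended stub, Z_in = −jZ_0·cot(βl) = −jZ_0/tan(βl)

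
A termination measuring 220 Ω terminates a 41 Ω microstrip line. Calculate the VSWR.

For a purely resistive load, VSWR = R_L/Z_0 or Z_0/R_L (whichever > 1) = 220/41

VSWR ≈ 5.37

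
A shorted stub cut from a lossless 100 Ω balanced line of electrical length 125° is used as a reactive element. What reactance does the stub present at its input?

tan(βl) = -1.43
For a shorted stub, Z_in = jZ_0·tan(βl)

X_in ≈ -143 Ω (capacitive)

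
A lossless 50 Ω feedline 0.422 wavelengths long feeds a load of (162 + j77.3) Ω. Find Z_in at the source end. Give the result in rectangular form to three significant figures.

Z_in ≈ 32.9 + j58.9 Ω

βl = 2π × 0.422 = 152°
tan(βl) = tan(152°) = -0.534
Z_in = Z_0·(Z_L + jZ_0·tanβl)/(Z_0 + jZ_L·tanβl)
     = 50·(162 + j50.6)/(91.2 − j86.4)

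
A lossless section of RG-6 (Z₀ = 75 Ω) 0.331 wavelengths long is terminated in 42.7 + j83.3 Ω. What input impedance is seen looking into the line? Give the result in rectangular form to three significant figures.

Z_in ≈ 18 − j10.9 Ω

βl = 2π × 0.331 = 119°
tan(βl) = tan(119°) = -1.79
Z_in = Z_0·(Z_L + jZ_0·tanβl)/(Z_0 + jZ_L·tanβl)
     = 75·(42.7 − j51.1)/(224 − j76.5)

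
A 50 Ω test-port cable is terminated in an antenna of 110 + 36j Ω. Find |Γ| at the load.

|Γ| ≈ 0.427

Γ = (Z_L − Z_0)/(Z_L + Z_0) = (60 + j36)/(160 + j36)
|Γ| = 70/164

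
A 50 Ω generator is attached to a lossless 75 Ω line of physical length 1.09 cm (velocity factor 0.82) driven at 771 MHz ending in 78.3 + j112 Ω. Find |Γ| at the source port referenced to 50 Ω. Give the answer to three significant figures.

|Γ| ≈ 0.699

λ = v/f = 0.82·c / 771 MHz = 0.319 m
βl = 2π·l/λ = 2π × 0.0342 = 12.3°
tan(βl) = 0.218
Z_in = Z_0·(Z_L + jZ_0·tanβl)/(Z_0 + jZ_L·tanβl) = 162 + j136 Ω
Γ_s = (Z_in − Z_s)/(Z_in + Z_s) = (112 + j136)/(212 + j136), |Γ_s| = 0.699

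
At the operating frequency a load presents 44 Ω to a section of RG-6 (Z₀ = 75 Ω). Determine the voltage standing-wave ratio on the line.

For a purely resistive load, VSWR = R_L/Z_0 or Z_0/R_L (whichever > 1) = 75/44

VSWR ≈ 1.7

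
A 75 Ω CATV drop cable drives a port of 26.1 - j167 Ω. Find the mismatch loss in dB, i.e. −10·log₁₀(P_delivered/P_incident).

mismatch loss ≈ 6.87 dB

Γ = (-48.9 − j167)/(101.1 − j167), |Γ| = 0.891
|Γ|² = 0.795, so P_del/P_inc = 1 − |Γ|² = 0.205
ML = −10·log₁₀(1 − |Γ|²)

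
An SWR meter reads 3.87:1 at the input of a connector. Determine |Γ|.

|Γ| ≈ 0.589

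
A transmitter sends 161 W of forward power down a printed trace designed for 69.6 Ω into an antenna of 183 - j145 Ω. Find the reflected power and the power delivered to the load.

P_reflected ≈ 64.3 W; P_delivered ≈ 96.7 W

|Γ| = |(113.4 − j145)/(252.6 − j145)| = 0.632
|Γ|² = 0.399
P_refl = |Γ|²·P_inc = 64.3 W, P_del = (1 − |Γ|²)·P_inc = 96.7 W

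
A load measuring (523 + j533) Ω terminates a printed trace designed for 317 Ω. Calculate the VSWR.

VSWR ≈ 3.7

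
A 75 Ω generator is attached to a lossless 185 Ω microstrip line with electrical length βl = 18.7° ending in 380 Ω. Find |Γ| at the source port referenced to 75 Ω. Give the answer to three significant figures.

|Γ| ≈ 0.65

tan(βl) = 0.338
Z_in = Z_0·(Z_L + jZ_0·tanβl)/(Z_0 + jZ_L·tanβl) = 286 − j136 Ω
Γ_s = (Z_in − Z_s)/(Z_in + Z_s) = (211 − j136)/(361 − j136), |Γ_s| = 0.65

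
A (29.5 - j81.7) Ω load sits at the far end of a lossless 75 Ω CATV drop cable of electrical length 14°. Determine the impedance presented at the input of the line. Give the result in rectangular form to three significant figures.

tan(βl) = tan(14°) = 0.249
Z_in = Z_0·(Z_L + jZ_0·tanβl)/(Z_0 + jZ_L·tanβl)
     = 75·(29.5 − j63)/(95.4 + j7.36)

Z_in ≈ 19.3 − j51 Ω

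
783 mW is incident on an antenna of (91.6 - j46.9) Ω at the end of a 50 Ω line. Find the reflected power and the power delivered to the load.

P_reflected ≈ 138 mW; P_delivered ≈ 645 mW

|Γ| = |(41.6 − j46.9)/(141.6 − j46.9)| = 0.42
|Γ|² = 0.177
P_refl = |Γ|²·P_inc = 138 mW, P_del = (1 − |Γ|²)·P_inc = 645 mW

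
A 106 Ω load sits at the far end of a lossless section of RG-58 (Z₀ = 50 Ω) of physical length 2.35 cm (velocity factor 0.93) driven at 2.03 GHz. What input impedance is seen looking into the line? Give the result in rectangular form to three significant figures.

Z_in ≈ 28.6 − j19.8 Ω

λ = v/f = 0.93·c / 2.03 GHz = 0.137 m
βl = 2π·l/λ = 2π × 0.171 = 61.6°
tan(βl) = tan(61.6°) = 1.85
Z_in = Z_0·(Z_L + jZ_0·tanβl)/(Z_0 + jZ_L·tanβl)
     = 50·(106 + j92.3)/(50 + j196)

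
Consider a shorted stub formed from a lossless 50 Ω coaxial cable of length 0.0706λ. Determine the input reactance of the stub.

X_in ≈ 23.8 Ω (inductive)

βl = 2π × 0.0706 = 25.4°
tan(βl) = 0.475
For a shorted stub, Z_in = jZ_0·tan(βl)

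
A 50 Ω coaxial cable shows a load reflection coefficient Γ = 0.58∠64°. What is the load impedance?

Z_L = Z_0·(1 + Γ)/(1 − Γ) = 50·(1.25 + j0.521)/(0.746 − j0.521)

Z_L ≈ 40.1 + j63 Ω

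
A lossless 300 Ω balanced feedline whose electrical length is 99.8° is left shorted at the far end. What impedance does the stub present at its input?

Z_in ≈ −j1740 Ω

tan(βl) = -5.79
For a shorted stub, Z_in = jZ_0·tan(βl)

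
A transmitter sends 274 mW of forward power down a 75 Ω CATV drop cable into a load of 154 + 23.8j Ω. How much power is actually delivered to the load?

P_delivered ≈ 239 mW

|Γ| = |(79 + j23.8)/(229 + j23.8)| = 0.358
|Γ|² = 0.128
P_refl = |Γ|²·P_inc = 35.2 mW, P_del = (1 − |Γ|²)·P_inc = 239 mW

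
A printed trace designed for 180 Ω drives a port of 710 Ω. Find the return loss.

Γ = (710 − 180)/(710 + 180) = 0.596
RL = −20·log₁₀|Γ| = −20·log₁₀(0.596)

RL ≈ 4.5 dB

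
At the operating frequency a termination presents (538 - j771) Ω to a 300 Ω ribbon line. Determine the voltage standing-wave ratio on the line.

VSWR ≈ 5.86

Γ = (Z_L − Z_0)/(Z_L + Z_0) = (238 − j771)/(838 − j771)
|Γ| = 807/1140 = 0.709
VSWR = (1 + |Γ|)/(1 − |Γ|) = 1.71/0.291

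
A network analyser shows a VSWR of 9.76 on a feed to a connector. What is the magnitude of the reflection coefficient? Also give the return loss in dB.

|Γ| ≈ 0.814; return loss ≈ 1.79 dB

|Γ| = (S − 1)/(S + 1) = (9.76 − 1)/(9.76 + 1) = 8.76/10.8
RL = −20·log₁₀|Γ| = −20·log₁₀(0.814)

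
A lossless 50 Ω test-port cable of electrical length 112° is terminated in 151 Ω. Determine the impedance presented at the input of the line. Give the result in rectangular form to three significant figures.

Z_in ≈ 18.9 + j17.7 Ω

tan(βl) = tan(112°) = -2.48
Z_in = Z_0·(Z_L + jZ_0·tanβl)/(Z_0 + jZ_L·tanβl)
     = 50·(151 − j124)/(50 − j374)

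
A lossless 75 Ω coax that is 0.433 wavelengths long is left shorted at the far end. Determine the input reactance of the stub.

X_in ≈ -33.6 Ω (capacitive)

βl = 2π × 0.433 = 156°
tan(βl) = -0.448
For a shorted stub, Z_in = jZ_0·tan(βl)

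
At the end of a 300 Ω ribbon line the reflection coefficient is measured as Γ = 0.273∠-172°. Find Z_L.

Z_L ≈ 172 − j14.1 Ω

Z_L = Z_0·(1 + Γ)/(1 − Γ) = 300·(0.73 − j0.038)/(1.27 + j0.038)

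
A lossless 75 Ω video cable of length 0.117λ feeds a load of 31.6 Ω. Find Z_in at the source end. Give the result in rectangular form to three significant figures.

βl = 2π × 0.117 = 42.1°
tan(βl) = tan(42.1°) = 0.904
Z_in = Z_0·(Z_L + jZ_0·tanβl)/(Z_0 + jZ_L·tanβl)
     = 75·(31.6 + j67.8)/(75 + j28.6)

Z_in ≈ 50.2 + j48.7 Ω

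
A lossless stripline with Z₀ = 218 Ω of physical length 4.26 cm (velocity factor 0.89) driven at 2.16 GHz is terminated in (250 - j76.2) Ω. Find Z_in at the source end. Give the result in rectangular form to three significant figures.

λ = v/f = 0.89·c / 2.16 GHz = 0.124 m
βl = 2π·l/λ = 2π × 0.345 = 124°
tan(βl) = tan(124°) = -1.48
Z_in = Z_0·(Z_L + jZ_0·tanβl)/(Z_0 + jZ_L·tanβl)
     = 218·(250 − j399)/(105 − j370)

Z_in ≈ 256 + j74.4 Ω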